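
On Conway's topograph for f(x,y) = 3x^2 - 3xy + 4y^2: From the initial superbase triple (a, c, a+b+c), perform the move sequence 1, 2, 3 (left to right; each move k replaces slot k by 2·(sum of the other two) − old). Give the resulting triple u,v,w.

start (3,4,4) = (f(1,0),f(0,1),f(1,1))
replace slot 1: 2·(4+4) − 3 = 13 → (13,4,4)
replace slot 2: 2·(13+4) − 4 = 30 → (13,30,4)
replace slot 3: 2·(13+30) − 4 = 82 → (13,30,82)

13,30,82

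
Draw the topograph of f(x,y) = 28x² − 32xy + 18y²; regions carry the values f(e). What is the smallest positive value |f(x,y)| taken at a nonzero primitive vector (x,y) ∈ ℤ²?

translate: b→24 (≡-32 mod 56), so (28,-32,18)→(28,24,14)
flip: (28,24,14)→(14,-24,28)
translate: b→4 (≡-24 mod 28), so (14,-24,28)→(14,4,18)
reduced (well bottom): (14,4,18) with a≤c, −a<b≤a
well minimum = a = 14

14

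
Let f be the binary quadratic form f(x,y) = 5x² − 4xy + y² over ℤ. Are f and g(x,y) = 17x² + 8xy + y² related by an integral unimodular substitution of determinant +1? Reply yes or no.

D₁ = -4, D₂ = -4
f: flip: (5,-4,1)→(1,4,5)
f: translate: b→0 (≡4 mod 2), so (1,4,5)→(1,0,1)
f: reduced (well bottom): (1,0,1) with a≤c, −a<b≤a
g: flip: (17,8,1)→(1,-8,17)
g: translate: b→0 (≡-8 mod 2), so (1,-8,17)→(1,0,1)
g: reduced (well bottom): (1,0,1) with a≤c, −a<b≤a
reduced forms (1, 0, 1) vs (1, 0, 1) ⇒ equivalent

yes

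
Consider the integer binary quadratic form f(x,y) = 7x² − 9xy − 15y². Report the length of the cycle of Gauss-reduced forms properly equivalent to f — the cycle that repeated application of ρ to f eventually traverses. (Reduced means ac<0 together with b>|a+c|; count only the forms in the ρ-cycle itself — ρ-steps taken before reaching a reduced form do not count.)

D = 501, ⌊√D⌋ = 22
descent: ρ → (-15,9,7)  [lands on river]
river: ρ → (7,19,-5)
river: ρ → (-5,21,3)
river: ρ → (3,21,-5)
river: ρ → (-5,19,7)
river: ρ → (7,9,-15)
river: ρ → (-15,21,1)
river: ρ → (1,21,-15)
ρ-cycle length = 8 (tail of 1 descent step not counted)

8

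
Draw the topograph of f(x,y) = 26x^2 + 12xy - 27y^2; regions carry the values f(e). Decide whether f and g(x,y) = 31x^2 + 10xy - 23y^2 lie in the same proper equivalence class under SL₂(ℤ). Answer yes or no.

D₁ = 2952, D₂ = 2952
river cycle of f (length 8): (-27, 42, 11), (11, 46, -19), (-19, 30, 27), (27, 24, -22), (-22, 20, 29), (29, 38, -13), (-13, 40, 26), (26, 12, -27)
river cycle of g (length 6): (-23, 36, 18), (18, 36, -23), (-23, 10, 31), (31, 52, -2), (-2, 52, 31), (31, 10, -23)
cycles differ ⇒ inequivalent

no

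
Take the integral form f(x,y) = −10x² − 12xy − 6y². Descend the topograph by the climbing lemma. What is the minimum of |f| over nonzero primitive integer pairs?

translate: b→-8 (≡12 mod 20), so (10,12,6)→(10,-8,4)
flip: (10,-8,4)→(4,8,10)
translate: b→0 (≡8 mod 8), so (4,8,10)→(4,0,6)
reduced (well bottom): (4,0,6) with a≤c, −a<b≤a
well minimum |f| = |-4| = 4 (negative-definite)

4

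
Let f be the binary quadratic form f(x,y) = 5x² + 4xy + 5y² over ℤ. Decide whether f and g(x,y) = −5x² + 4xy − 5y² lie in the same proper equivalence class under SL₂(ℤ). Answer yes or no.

D₁ = -84, D₂ = -84
f: reduced (well bottom): (5,4,5) with a≤c, −a<b≤a
g is negative-definite; reduce −g:
−g: flip: (5,-4,5)→(5,4,5)
−g: reduced (well bottom): (5,4,5) with a≤c, −a<b≤a
flip sign back: reduced form of g is (-5,-4,-5)
reduced forms (5, 4, 5) vs (-5, -4, -5) ⇒ inequivalent

no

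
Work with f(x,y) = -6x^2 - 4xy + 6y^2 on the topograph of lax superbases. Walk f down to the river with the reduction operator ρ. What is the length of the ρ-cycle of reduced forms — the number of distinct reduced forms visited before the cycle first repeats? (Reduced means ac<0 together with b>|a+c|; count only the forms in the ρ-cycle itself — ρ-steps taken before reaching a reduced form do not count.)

D = 160, ⌊√D⌋ = 12
descent: ρ → (6,4,-6)  [lands on river]
river: ρ → (-6,8,4)
river: ρ → (4,8,-6)
river: ρ → (-6,4,6)
river: ρ → (6,8,-4)
river: ρ → (-4,8,6)
ρ-cycle length = 6 (tail of 1 descent step not counted)

6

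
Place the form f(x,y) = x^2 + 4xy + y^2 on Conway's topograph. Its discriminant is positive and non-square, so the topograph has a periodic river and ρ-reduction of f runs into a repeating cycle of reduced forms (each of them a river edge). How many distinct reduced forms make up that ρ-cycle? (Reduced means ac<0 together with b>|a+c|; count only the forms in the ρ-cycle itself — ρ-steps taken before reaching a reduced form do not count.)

D = 12, ⌊√D⌋ = 3
descent: ρ → (1,2,-2)  [lands on river]
river: ρ → (-2,2,1)
ρ-cycle length = 2 (tail of 1 descent step not counted)

2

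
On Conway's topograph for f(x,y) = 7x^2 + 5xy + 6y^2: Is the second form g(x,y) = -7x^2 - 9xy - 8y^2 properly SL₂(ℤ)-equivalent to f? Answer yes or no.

D₁ = -143, D₂ = -143
f: flip: (7,5,6)→(6,-5,7)
f: reduced (well bottom): (6,-5,7) with a≤c, −a<b≤a
g is negative-definite; reduce −g:
−g: translate: b→-5 (≡9 mod 14), so (7,9,8)→(7,-5,6)
−g: flip: (7,-5,6)→(6,5,7)
−g: reduced (well bottom): (6,5,7) with a≤c, −a<b≤a
flip sign back: reduced form of g is (-6,-5,-7)
reduced forms (6, -5, 7) vs (-6, -5, -7) ⇒ inequivalent

no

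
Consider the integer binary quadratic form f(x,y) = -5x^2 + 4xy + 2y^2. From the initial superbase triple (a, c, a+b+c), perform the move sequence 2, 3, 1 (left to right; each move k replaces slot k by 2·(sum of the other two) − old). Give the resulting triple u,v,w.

start (-5,2,1) = (f(1,0),f(0,1),f(1,1))
replace slot 2: 2·((-5)+1) − 2 = -10 → (-5,-10,1)
replace slot 3: 2·((-5)+(-10)) − 1 = -31 → (-5,-10,-31)
replace slot 1: 2·((-10)+(-31)) − (-5) = -77 → (-77,-10,-31)

-77,-10,-31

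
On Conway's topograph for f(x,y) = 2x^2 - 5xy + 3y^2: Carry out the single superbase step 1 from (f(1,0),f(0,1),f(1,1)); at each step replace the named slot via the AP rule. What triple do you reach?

start (2,3,0) = (f(1,0),f(0,1),f(1,1))
replace slot 1: 2·(3+0) − 2 = 4 → (4,3,0)

4,3,0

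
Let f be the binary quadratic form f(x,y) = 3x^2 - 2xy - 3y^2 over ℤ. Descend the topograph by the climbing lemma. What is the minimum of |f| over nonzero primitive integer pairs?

descent: ρ → (-3,2,3)  [lands on river]
river: ρ → (3,4,-2)
river: ρ → (-2,4,3)
river: ρ → (3,2,-3)
river: ρ → (-3,4,2)
river: ρ → (2,4,-3)
closes: descent 1, river 6
min |a| on river = 2

2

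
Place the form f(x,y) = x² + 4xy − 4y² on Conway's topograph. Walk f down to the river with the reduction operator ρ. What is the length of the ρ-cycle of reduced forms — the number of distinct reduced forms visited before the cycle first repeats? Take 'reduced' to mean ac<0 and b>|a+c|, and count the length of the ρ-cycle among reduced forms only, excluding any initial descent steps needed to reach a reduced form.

D = 32, ⌊√D⌋ = 5
river: ρ → (-4,4,1)
river: ρ → (1,4,-4)
ρ-cycle length = 2 (tail of 0 descent steps not counted)

2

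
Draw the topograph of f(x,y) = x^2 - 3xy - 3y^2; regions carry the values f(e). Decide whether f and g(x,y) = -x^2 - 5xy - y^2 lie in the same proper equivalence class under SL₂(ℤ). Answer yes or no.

D₁ = 21, D₂ = 21
river cycle of f (length 2): (-3, 3, 1), (1, 3, -3)
river cycle of g (length 2): (-1, 3, 3), (3, 3, -1)
cycles differ ⇒ inequivalent

no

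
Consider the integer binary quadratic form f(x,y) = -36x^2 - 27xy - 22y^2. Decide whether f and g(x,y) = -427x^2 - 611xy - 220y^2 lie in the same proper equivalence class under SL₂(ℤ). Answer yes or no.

D₁ = -2439, D₂ = -2439
f is negative-definite; reduce −f:
−f: flip: (36,27,22)→(22,-27,36)
−f: translate: b→17 (≡-27 mod 44), so (22,-27,36)→(22,17,31)
−f: reduced (well bottom): (22,17,31) with a≤c, −a<b≤a
flip sign back: reduced form of f is (-22,-17,-31)
g is negative-definite; reduce −g:
−g: translate: b→-243 (≡611 mod 854), so (427,611,220)→(427,-243,36)
−g: flip: (427,-243,36)→(36,243,427)
−g: translate: b→27 (≡243 mod 72), so (36,243,427)→(36,27,22)
−g: flip: (36,27,22)→(22,-27,36)
−g: translate: b→17 (≡-27 mod 44), so (22,-27,36)→(22,17,31)
−g: reduced (well bottom): (22,17,31) with a≤c, −a<b≤a
flip sign back: reduced form of g is (-22,-17,-31)
reduced forms (-22, -17, -31) vs (-22, -17, -31) ⇒ equivalent

yes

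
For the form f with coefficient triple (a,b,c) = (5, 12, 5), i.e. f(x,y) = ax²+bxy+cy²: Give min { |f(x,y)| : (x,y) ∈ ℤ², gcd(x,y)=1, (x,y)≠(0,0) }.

descent: ρ → (5,-2,-2)
descent: ρ → (-2,6,1)  [lands on river]
river: ρ → (1,6,-2)
closes: descent 2, river 2
min |a| on river = 1

1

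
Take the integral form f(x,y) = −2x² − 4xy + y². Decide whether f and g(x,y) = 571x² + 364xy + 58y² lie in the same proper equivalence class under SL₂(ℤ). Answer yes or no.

D₁ = 24, D₂ = 24
river cycle of f (length 2): (1, 4, -2), (-2, 4, 1)
river cycle of g (length 2): (1, 4, -2), (-2, 4, 1)
cycles coincide ⇒ equivalent

yes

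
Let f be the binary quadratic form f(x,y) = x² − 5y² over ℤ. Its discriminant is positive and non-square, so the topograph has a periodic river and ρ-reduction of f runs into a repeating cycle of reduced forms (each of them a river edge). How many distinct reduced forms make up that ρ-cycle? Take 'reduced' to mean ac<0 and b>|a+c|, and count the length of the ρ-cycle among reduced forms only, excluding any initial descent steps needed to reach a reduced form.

D = 20, ⌊√D⌋ = 4
descent: ρ → (-5,0,1)
descent: ρ → (1,4,-1)  [lands on river]
river: ρ → (-1,4,1)
ρ-cycle length = 2 (tail of 2 descent steps not counted)

2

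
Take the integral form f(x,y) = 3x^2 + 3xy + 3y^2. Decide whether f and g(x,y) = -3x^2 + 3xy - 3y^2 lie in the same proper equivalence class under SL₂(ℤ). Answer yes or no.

D₁ = -27, D₂ = -27
f: reduced (well bottom): (3,3,3) with a≤c, −a<b≤a
g is negative-definite; reduce −g:
−g: translate: b→3 (≡-3 mod 6), so (3,-3,3)→(3,3,3)
−g: reduced (well bottom): (3,3,3) with a≤c, −a<b≤a
flip sign back: reduced form of g is (-3,-3,-3)
reduced forms (3, 3, 3) vs (-3, -3, -3) ⇒ inequivalent

no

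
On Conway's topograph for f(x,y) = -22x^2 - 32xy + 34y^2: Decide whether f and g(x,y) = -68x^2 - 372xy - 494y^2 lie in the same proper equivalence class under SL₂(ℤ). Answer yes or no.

D₁ = 4016, D₂ = 4016
river cycle of f (length 14): (34, 32, -22), (-22, 56, 10), (10, 44, -52), (-52, 60, 2), (2, 60, -52), (-52, 44, 10), (10, 56, -22), (-22, 32, 34), (34, 36, -20), (-20, 44, 26), … (4 more)
river cycle of g (length 14): (10, 44, -52), (-52, 60, 2), (2, 60, -52), (-52, 44, 10), (10, 56, -22), (-22, 32, 34), (34, 36, -20), (-20, 44, 26), (26, 60, -4), (-4, 60, 26), … (4 more)
cycles coincide ⇒ equivalent

yes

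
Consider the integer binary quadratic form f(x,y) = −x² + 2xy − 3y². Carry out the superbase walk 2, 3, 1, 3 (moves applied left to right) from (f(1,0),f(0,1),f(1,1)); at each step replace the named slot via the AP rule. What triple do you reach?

start (-1,-3,-2) = (f(1,0),f(0,1),f(1,1))
replace slot 2: 2·((-1)+(-2)) − (-3) = -3 → (-1,-3,-2)
replace slot 3: 2·((-1)+(-3)) − (-2) = -6 → (-1,-3,-6)
replace slot 1: 2·((-3)+(-6)) − (-1) = -17 → (-17,-3,-6)
replace slot 3: 2·((-17)+(-3)) − (-6) = -34 → (-17,-3,-34)

-17,-3,-34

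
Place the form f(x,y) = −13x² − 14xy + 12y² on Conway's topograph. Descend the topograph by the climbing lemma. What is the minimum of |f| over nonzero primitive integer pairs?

descent: ρ → (12,14,-13)  [lands on river]
river: ρ → (-13,12,13)
river: ρ → (13,14,-12)
river: ρ → (-12,10,15)
river: ρ → (15,20,-7)
river: ρ → (-7,22,12)
river: ρ → (12,26,-3)
river: ρ → (-3,28,3)
river: ρ → (3,26,-12)
river: ρ → (-12,22,7)
river: ρ → (7,20,-15)
river: ρ → (-15,10,12)
closes: descent 1, river 12
min |a| on river = 3

3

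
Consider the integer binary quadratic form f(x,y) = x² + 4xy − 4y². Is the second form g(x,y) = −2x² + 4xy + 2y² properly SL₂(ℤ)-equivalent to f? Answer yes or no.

D₁ = 32, D₂ = 32
river cycle of f (length 2): (-4, 4, 1), (1, 4, -4)
river cycle of g (length 2): (2, 4, -2), (-2, 4, 2)
cycles differ ⇒ inequivalent

no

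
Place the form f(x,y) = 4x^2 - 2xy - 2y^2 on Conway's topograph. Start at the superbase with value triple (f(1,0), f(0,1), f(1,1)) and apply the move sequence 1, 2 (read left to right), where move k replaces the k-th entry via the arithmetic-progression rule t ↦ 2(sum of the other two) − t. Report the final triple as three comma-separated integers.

start (4,-2,0) = (f(1,0),f(0,1),f(1,1))
replace slot 1: 2·((-2)+0) − 4 = -8 → (-8,-2,0)
replace slot 2: 2·((-8)+0) − (-2) = -14 → (-8,-14,0)

-8,-14,0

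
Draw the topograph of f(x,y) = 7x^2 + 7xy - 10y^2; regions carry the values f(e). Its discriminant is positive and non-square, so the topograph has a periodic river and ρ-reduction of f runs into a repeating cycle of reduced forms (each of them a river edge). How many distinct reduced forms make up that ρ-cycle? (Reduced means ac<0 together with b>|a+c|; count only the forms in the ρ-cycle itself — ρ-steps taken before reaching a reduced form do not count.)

D = 329, ⌊√D⌋ = 18
river: ρ → (-10,13,4)
river: ρ → (4,11,-13)
river: ρ → (-13,15,2)
river: ρ → (2,17,-5)
river: ρ → (-5,13,8)
river: ρ → (8,3,-10)
river: ρ → (-10,17,1)
river: ρ → (1,17,-10)
river: ρ → (-10,3,8)
river: ρ → (8,13,-5)
river: ρ → (-5,17,2)
river: ρ → (2,15,-13)
river: ρ → (-13,11,4)
river: ρ → (4,13,-10)
river: ρ → (-10,7,7)
river: ρ → (7,7,-10)
ρ-cycle length = 16 (tail of 0 descent steps not counted)

16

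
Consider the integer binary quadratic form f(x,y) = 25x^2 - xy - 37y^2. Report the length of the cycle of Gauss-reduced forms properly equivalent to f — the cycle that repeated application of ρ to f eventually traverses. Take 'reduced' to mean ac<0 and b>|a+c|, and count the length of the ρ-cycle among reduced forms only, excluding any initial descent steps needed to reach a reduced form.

D = 3701, ⌊√D⌋ = 60
descent: ρ → (-37,1,25)
descent: ρ → (25,49,-13)  [lands on river]
river: ρ → (-13,55,13)
river: ρ → (13,49,-25)
river: ρ → (-25,51,11)
river: ρ → (11,59,-5)
river: ρ → (-5,51,55)
river: ρ → (55,59,-1)
river: ρ → (-1,59,55)
river: ρ → (55,51,-5)
river: ρ → (-5,59,11)
river: ρ → (11,51,-25)
river: ρ → (-25,49,13)
river: ρ → (13,55,-13)
river: ρ → (-13,49,25)
river: ρ → (25,51,-11)
river: ρ → (-11,59,5)
river: ρ → (5,51,-55)
river: ρ → (-55,59,1)
river: ρ → (1,59,-55)
river: ρ → (-55,51,5)
river: ρ → (5,59,-11)
river: ρ → (-11,51,25)
ρ-cycle length = 22 (tail of 2 descent steps not counted)

22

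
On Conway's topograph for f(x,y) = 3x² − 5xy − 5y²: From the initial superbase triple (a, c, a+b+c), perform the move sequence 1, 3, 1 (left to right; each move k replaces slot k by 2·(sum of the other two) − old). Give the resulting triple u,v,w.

start (3,-5,-7) = (f(1,0),f(0,1),f(1,1))
replace slot 1: 2·((-5)+(-7)) − 3 = -27 → (-27,-5,-7)
replace slot 3: 2·((-27)+(-5)) − (-7) = -57 → (-27,-5,-57)
replace slot 1: 2·((-5)+(-57)) − (-27) = -97 → (-97,-5,-57)

-97,-5,-57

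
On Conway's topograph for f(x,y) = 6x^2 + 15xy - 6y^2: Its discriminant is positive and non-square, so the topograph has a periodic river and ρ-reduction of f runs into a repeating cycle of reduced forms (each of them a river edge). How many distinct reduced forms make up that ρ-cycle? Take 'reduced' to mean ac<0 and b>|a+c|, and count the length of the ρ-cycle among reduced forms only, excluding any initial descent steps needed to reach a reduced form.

D = 369, ⌊√D⌋ = 19
river: ρ → (-6,9,12)
river: ρ → (12,15,-3)
river: ρ → (-3,15,12)
river: ρ → (12,9,-6)
river: ρ → (-6,15,6)
river: ρ → (6,9,-12)
river: ρ → (-12,15,3)
river: ρ → (3,15,-12)
river: ρ → (-12,9,6)
river: ρ → (6,15,-6)
ρ-cycle length = 10 (tail of 0 descent steps not counted)

10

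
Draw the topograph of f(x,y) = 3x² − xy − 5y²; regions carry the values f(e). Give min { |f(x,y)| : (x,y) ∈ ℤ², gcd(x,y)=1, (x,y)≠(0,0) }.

descent: ρ → (-5,1,3)
descent: ρ → (3,5,-3)  [lands on river]
river: ρ → (-3,7,1)
river: ρ → (1,7,-3)
river: ρ → (-3,5,3)
river: ρ → (3,7,-1)
river: ρ → (-1,7,3)
closes: descent 2, river 6
min |a| on river = 1

1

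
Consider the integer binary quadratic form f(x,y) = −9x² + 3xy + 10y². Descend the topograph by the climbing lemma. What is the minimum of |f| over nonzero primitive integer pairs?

river: ρ → (10,17,-2)
river: ρ → (-2,19,1)
river: ρ → (1,19,-2)
river: ρ → (-2,17,10)
river: ρ → (10,3,-9)
river: ρ → (-9,15,4)
river: ρ → (4,17,-5)
river: ρ → (-5,13,10)
river: ρ → (10,7,-8)
river: ρ → (-8,9,9)
river: ρ → (9,9,-8)
river: ρ → (-8,7,10)
river: ρ → (10,13,-5)
river: ρ → (-5,17,4)
river: ρ → (4,15,-9)
river: ρ → (-9,3,10)
closes: descent 0, river 16
min |a| on river = 1

1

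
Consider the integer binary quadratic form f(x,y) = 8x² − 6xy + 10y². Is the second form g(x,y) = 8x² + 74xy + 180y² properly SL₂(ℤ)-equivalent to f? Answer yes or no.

D₁ = -284, D₂ = -284
f: reduced (well bottom): (8,-6,10) with a≤c, −a<b≤a
g: translate: b→-6 (≡74 mod 16), so (8,74,180)→(8,-6,10)
g: reduced (well bottom): (8,-6,10) with a≤c, −a<b≤a
reduced forms (8, -6, 10) vs (8, -6, 10) ⇒ equivalent

yes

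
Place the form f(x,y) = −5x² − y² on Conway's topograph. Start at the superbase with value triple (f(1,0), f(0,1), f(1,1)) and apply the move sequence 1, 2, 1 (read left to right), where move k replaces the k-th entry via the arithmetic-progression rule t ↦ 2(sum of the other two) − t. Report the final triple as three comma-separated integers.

start (-5,-1,-6) = (f(1,0),f(0,1),f(1,1))
replace slot 1: 2·((-1)+(-6)) − (-5) = -9 → (-9,-1,-6)
replace slot 2: 2·((-9)+(-6)) − (-1) = -29 → (-9,-29,-6)
replace slot 1: 2·((-29)+(-6)) − (-9) = -61 → (-61,-29,-6)

-61,-29,-6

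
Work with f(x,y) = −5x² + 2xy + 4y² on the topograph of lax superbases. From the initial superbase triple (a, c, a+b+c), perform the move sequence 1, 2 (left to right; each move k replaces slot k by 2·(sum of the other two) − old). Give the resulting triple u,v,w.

start (-5,4,1) = (f(1,0),f(0,1),f(1,1))
replace slot 1: 2·(4+1) − (-5) = 15 → (15,4,1)
replace slot 2: 2·(15+1) − 4 = 28 → (15,28,1)

15,28,1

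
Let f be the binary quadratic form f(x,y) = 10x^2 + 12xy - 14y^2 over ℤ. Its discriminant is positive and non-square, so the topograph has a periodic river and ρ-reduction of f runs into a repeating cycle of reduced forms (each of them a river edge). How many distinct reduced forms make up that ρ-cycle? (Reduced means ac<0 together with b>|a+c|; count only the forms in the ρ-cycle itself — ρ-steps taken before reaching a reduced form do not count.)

D = 704, ⌊√D⌋ = 26
river: ρ → (-14,16,8)
river: ρ → (8,16,-14)
river: ρ → (-14,12,10)
river: ρ → (10,8,-16)
river: ρ → (-16,24,2)
river: ρ → (2,24,-16)
river: ρ → (-16,8,10)
river: ρ → (10,12,-14)
ρ-cycle length = 8 (tail of 0 descent steps not counted)

8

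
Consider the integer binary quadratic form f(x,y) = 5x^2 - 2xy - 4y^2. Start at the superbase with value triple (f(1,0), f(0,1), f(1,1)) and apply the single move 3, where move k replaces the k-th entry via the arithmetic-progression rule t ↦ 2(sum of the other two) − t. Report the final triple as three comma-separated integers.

start (5,-4,-1) = (f(1,0),f(0,1),f(1,1))
replace slot 3: 2·(5+(-4)) − (-1) = 3 → (5,-4,3)

5,-4,3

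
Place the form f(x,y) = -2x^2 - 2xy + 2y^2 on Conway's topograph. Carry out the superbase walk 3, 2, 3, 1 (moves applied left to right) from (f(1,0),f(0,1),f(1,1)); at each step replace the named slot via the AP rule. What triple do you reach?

start (-2,2,-2) = (f(1,0),f(0,1),f(1,1))
replace slot 3: 2·((-2)+2) − (-2) = 2 → (-2,2,2)
replace slot 2: 2·((-2)+2) − 2 = -2 → (-2,-2,2)
replace slot 3: 2·((-2)+(-2)) − 2 = -10 → (-2,-2,-10)
replace slot 1: 2·((-2)+(-10)) − (-2) = -22 → (-22,-2,-10)

-22,-2,-10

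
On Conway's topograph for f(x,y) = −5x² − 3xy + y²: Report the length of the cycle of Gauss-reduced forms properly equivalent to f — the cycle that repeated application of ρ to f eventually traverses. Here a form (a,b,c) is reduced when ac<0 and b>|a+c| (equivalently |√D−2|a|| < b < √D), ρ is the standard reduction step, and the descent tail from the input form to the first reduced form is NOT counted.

D = 29, ⌊√D⌋ = 5
descent: ρ → (1,5,-1)  [lands on river]
river: ρ → (-1,5,1)
ρ-cycle length = 2 (tail of 1 descent step not counted)

2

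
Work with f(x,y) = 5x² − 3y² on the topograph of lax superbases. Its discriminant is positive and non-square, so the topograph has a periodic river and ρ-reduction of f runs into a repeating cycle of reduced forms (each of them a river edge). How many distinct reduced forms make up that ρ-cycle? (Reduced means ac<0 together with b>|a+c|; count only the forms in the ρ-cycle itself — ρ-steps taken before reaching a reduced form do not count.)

D = 60, ⌊√D⌋ = 7
descent: ρ → (-3,6,2)  [lands on river]
river: ρ → (2,6,-3)
ρ-cycle length = 2 (tail of 1 descent step not counted)

2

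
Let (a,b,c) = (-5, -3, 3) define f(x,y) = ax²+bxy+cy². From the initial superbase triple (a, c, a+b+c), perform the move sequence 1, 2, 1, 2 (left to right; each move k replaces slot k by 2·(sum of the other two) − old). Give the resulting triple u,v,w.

start (-5,3,-5) = (f(1,0),f(0,1),f(1,1))
replace slot 1: 2·(3+(-5)) − (-5) = 1 → (1,3,-5)
replace slot 2: 2·(1+(-5)) − 3 = -11 → (1,-11,-5)
replace slot 1: 2·((-11)+(-5)) − 1 = -33 → (-33,-11,-5)
replace slot 2: 2·((-33)+(-5)) − (-11) = -65 → (-33,-65,-5)

-33,-65,-5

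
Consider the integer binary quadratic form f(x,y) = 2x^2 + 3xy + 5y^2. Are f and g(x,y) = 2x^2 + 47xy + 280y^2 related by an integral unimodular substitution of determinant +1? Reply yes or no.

D₁ = -31, D₂ = -31
f: translate: b→-1 (≡3 mod 4), so (2,3,5)→(2,-1,4)
f: reduced (well bottom): (2,-1,4) with a≤c, −a<b≤a
g: translate: b→-1 (≡47 mod 4), so (2,47,280)→(2,-1,4)
g: reduced (well bottom): (2,-1,4) with a≤c, −a<b≤a
reduced forms (2, -1, 4) vs (2, -1, 4) ⇒ equivalent

yes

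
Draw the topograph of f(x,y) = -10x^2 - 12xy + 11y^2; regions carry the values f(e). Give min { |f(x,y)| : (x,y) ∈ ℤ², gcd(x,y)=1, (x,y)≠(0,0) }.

descent: ρ → (11,12,-10)  [lands on river]
river: ρ → (-10,8,13)
river: ρ → (13,18,-5)
river: ρ → (-5,22,5)
river: ρ → (5,18,-13)
river: ρ → (-13,8,10)
river: ρ → (10,12,-11)
river: ρ → (-11,10,11)
closes: descent 1, river 8
min |a| on river = 5

5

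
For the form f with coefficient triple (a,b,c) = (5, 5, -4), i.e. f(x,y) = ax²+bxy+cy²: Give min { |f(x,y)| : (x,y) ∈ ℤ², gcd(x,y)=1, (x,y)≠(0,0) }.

river: ρ → (-4,3,6)
river: ρ → (6,9,-1)
river: ρ → (-1,9,6)
river: ρ → (6,3,-4)
river: ρ → (-4,5,5)
river: ρ → (5,5,-4)
closes: descent 0, river 6
min |a| on river = 1

1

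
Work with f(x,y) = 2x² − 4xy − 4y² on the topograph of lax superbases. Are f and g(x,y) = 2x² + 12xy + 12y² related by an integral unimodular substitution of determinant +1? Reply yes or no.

D₁ = 48, D₂ = 48
river cycle of f (length 2): (-4, 4, 2), (2, 4, -4)
river cycle of g (length 2): (2, 4, -4), (-4, 4, 2)
cycles coincide ⇒ equivalent

yes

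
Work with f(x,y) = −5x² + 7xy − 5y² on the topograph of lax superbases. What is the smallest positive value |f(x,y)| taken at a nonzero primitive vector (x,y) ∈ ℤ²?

translate: b→3 (≡-7 mod 10), so (5,-7,5)→(5,3,3)
flip: (5,3,3)→(3,-3,5)
translate: b→3 (≡-3 mod 6), so (3,-3,5)→(3,3,5)
reduced (well bottom): (3,3,5) with a≤c, −a<b≤a
well minimum |f| = |-3| = 3 (negative-definite)

3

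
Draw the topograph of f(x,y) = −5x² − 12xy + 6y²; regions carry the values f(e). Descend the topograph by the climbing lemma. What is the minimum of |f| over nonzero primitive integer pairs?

descent: ρ → (6,12,-5)  [lands on river]
river: ρ → (-5,8,10)
river: ρ → (10,12,-3)
river: ρ → (-3,12,10)
river: ρ → (10,8,-5)
river: ρ → (-5,12,6)
closes: descent 1, river 6
min |a| on river = 3

3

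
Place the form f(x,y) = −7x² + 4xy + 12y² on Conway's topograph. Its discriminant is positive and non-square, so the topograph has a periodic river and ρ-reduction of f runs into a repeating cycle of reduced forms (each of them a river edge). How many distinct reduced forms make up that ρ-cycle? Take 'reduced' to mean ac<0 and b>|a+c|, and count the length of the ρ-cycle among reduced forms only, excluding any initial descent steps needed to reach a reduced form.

D = 352, ⌊√D⌋ = 18
descent: ρ → (12,-4,-7)
descent: ρ → (-7,18,1)  [lands on river]
river: ρ → (1,18,-7)
river: ρ → (-7,10,9)
river: ρ → (9,8,-8)
river: ρ → (-8,8,9)
river: ρ → (9,10,-7)
ρ-cycle length = 6 (tail of 2 descent steps not counted)

6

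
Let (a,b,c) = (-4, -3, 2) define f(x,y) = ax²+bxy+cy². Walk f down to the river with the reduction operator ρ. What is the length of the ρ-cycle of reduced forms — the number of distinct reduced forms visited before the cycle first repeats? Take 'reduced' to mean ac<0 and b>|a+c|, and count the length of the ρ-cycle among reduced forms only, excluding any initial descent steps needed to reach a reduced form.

D = 41, ⌊√D⌋ = 6
descent: ρ → (2,3,-4)  [lands on river]
river: ρ → (-4,5,1)
river: ρ → (1,5,-4)
river: ρ → (-4,3,2)
river: ρ → (2,5,-2)
river: ρ → (-2,3,4)
river: ρ → (4,5,-1)
river: ρ → (-1,5,4)
river: ρ → (4,3,-2)
river: ρ → (-2,5,2)
ρ-cycle length = 10 (tail of 1 descent step not counted)

10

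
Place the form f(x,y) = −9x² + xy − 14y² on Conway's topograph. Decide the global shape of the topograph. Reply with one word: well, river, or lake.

D = b²−4ac = 1² − 4·(-9)·(-14) = -503
D < 0 ⇒ definite ⇒ every region one sign ⇒ single well

well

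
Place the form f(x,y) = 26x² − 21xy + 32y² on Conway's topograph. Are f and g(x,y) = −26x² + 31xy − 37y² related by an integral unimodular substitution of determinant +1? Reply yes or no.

D₁ = -2887, D₂ = -2887
f: reduced (well bottom): (26,-21,32) with a≤c, −a<b≤a
g is negative-definite; reduce −g:
−g: translate: b→21 (≡-31 mod 52), so (26,-31,37)→(26,21,32)
−g: reduced (well bottom): (26,21,32) with a≤c, −a<b≤a
flip sign back: reduced form of g is (-26,-21,-32)
reduced forms (26, -21, 32) vs (-26, -21, -32) ⇒ inequivalent

no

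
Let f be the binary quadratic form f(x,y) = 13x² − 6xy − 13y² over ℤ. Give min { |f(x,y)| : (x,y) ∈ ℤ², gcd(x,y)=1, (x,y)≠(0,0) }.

descent: ρ → (-13,6,13)  [lands on river]
river: ρ → (13,20,-6)
river: ρ → (-6,16,19)
river: ρ → (19,22,-3)
river: ρ → (-3,26,3)
river: ρ → (3,22,-19)
river: ρ → (-19,16,6)
river: ρ → (6,20,-13)
closes: descent 1, river 8
min |a| on river = 3

3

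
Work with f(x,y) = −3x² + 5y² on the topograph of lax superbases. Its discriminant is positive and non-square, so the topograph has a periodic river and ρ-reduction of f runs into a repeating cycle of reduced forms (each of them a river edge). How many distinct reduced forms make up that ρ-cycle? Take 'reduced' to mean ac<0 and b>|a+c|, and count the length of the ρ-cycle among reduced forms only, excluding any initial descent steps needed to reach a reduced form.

D = 60, ⌊√D⌋ = 7
descent: ρ → (5,0,-3)
descent: ρ → (-3,6,2)  [lands on river]
river: ρ → (2,6,-3)
ρ-cycle length = 2 (tail of 2 descent steps not counted)

2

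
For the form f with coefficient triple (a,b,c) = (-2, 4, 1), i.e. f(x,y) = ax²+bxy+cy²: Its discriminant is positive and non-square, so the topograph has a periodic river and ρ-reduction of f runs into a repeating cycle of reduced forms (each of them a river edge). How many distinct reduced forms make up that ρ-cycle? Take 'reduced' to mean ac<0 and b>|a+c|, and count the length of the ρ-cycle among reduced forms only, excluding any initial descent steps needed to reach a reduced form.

D = 24, ⌊√D⌋ = 4
river: ρ → (1,4,-2)
river: ρ → (-2,4,1)
ρ-cycle length = 2 (tail of 0 descent steps not counted)

2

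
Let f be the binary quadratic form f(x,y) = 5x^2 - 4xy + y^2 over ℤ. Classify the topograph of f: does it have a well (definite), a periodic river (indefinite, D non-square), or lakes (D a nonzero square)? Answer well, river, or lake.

D = b²−4ac = (-4)² − 4·5·1 = -4
D < 0 ⇒ definite ⇒ every region one sign ⇒ single well

well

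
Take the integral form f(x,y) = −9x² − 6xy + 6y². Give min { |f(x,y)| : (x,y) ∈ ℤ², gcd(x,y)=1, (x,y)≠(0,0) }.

descent: ρ → (6,6,-9)  [lands on river]
river: ρ → (-9,12,3)
river: ρ → (3,12,-9)
river: ρ → (-9,6,6)
closes: descent 1, river 4
min |a| on river = 3

3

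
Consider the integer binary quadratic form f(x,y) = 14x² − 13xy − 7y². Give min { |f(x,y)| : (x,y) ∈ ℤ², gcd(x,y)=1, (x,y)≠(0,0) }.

descent: ρ → (-7,13,14)  [lands on river]
river: ρ → (14,15,-6)
river: ρ → (-6,21,5)
river: ρ → (5,19,-10)
river: ρ → (-10,21,3)
river: ρ → (3,21,-10)
river: ρ → (-10,19,5)
river: ρ → (5,21,-6)
river: ρ → (-6,15,14)
river: ρ → (14,13,-7)
river: ρ → (-7,15,12)
river: ρ → (12,9,-10)
river: ρ → (-10,11,11)
river: ρ → (11,11,-10)
river: ρ → (-10,9,12)
river: ρ → (12,15,-7)
closes: descent 1, river 16
min |a| on river = 3

3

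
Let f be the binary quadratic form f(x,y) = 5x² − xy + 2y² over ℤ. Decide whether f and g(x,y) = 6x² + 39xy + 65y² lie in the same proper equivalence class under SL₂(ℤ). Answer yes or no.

D₁ = -39, D₂ = -39
f: flip: (5,-1,2)→(2,1,5)
f: reduced (well bottom): (2,1,5) with a≤c, −a<b≤a
g: translate: b→3 (≡39 mod 12), so (6,39,65)→(6,3,2)
g: flip: (6,3,2)→(2,-3,6)
g: translate: b→1 (≡-3 mod 4), so (2,-3,6)→(2,1,5)
g: reduced (well bottom): (2,1,5) with a≤c, −a<b≤a
reduced forms (2, 1, 5) vs (2, 1, 5) ⇒ equivalent

yes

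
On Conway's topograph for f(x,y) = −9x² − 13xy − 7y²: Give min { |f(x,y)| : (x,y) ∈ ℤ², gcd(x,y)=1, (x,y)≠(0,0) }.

translate: b→-5 (≡13 mod 18), so (9,13,7)→(9,-5,3)
flip: (9,-5,3)→(3,5,9)
translate: b→-1 (≡5 mod 6), so (3,5,9)→(3,-1,7)
reduced (well bottom): (3,-1,7) with a≤c, −a<b≤a
well minimum |f| = |-3| = 3 (negative-definite)

3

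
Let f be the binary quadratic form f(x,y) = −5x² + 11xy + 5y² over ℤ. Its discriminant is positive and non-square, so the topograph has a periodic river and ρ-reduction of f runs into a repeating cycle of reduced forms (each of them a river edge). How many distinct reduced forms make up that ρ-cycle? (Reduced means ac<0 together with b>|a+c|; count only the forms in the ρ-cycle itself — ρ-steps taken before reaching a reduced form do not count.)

D = 221, ⌊√D⌋ = 14
river: ρ → (5,9,-7)
river: ρ → (-7,5,7)
river: ρ → (7,9,-5)
river: ρ → (-5,11,5)
ρ-cycle length = 4 (tail of 0 descent steps not counted)

4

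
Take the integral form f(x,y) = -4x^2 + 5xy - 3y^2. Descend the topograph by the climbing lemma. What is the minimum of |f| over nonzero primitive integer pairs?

translate: b→3 (≡-5 mod 8), so (4,-5,3)→(4,3,2)
flip: (4,3,2)→(2,-3,4)
translate: b→1 (≡-3 mod 4), so (2,-3,4)→(2,1,3)
reduced (well bottom): (2,1,3) with a≤c, −a<b≤a
well minimum |f| = |-2| = 2 (negative-definite)

2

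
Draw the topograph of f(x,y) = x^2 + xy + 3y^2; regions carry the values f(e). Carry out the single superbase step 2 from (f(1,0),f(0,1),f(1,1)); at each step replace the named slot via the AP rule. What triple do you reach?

start (1,3,5) = (f(1,0),f(0,1),f(1,1))
replace slot 2: 2·(1+5) − 3 = 9 → (1,9,5)

1,9,5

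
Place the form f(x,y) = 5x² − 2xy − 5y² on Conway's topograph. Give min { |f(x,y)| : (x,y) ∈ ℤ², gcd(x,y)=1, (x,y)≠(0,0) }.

descent: ρ → (-5,2,5)  [lands on river]
river: ρ → (5,8,-2)
river: ρ → (-2,8,5)
river: ρ → (5,2,-5)
river: ρ → (-5,8,2)
river: ρ → (2,8,-5)
closes: descent 1, river 6
min |a| on river = 2

2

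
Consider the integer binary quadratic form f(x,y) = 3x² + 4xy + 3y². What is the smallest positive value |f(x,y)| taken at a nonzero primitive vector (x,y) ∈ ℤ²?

translate: b→-2 (≡4 mod 6), so (3,4,3)→(3,-2,2)
flip: (3,-2,2)→(2,2,3)
reduced (well bottom): (2,2,3) with a≤c, −a<b≤a
well minimum = a = 2

2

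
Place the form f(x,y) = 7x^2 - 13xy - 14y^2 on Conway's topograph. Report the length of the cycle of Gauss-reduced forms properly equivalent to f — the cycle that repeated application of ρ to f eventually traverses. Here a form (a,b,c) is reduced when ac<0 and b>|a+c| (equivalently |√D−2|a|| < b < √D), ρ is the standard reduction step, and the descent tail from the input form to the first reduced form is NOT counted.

D = 561, ⌊√D⌋ = 23
descent: ρ → (-14,13,7)  [lands on river]
river: ρ → (7,15,-12)
river: ρ → (-12,9,10)
river: ρ → (10,11,-11)
river: ρ → (-11,11,10)
river: ρ → (10,9,-12)
river: ρ → (-12,15,7)
river: ρ → (7,13,-14)
river: ρ → (-14,15,6)
river: ρ → (6,21,-5)
river: ρ → (-5,19,10)
river: ρ → (10,21,-3)
river: ρ → (-3,21,10)
river: ρ → (10,19,-5)
river: ρ → (-5,21,6)
river: ρ → (6,15,-14)
ρ-cycle length = 16 (tail of 1 descent step not counted)

16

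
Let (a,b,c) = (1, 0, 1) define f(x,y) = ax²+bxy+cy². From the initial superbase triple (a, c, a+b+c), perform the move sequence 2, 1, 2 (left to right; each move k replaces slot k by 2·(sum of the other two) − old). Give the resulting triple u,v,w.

start (1,1,2) = (f(1,0),f(0,1),f(1,1))
replace slot 2: 2·(1+2) − 1 = 5 → (1,5,2)
replace slot 1: 2·(5+2) − 1 = 13 → (13,5,2)
replace slot 2: 2·(13+2) − 5 = 25 → (13,25,2)

13,25,2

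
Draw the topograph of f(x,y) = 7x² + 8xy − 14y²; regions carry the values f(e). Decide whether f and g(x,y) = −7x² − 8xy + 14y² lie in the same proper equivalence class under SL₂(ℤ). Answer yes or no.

D₁ = 456, D₂ = 456
river cycle of f (length 6): (-14, 20, 1), (1, 20, -14), (-14, 8, 7), (7, 20, -2), (-2, 20, 7), (7, 8, -14)
river cycle of g (length 6): (14, 8, -7), (-7, 20, 2), (2, 20, -7), (-7, 8, 14), (14, 20, -1), (-1, 20, 14)
cycles differ ⇒ inequivalent

no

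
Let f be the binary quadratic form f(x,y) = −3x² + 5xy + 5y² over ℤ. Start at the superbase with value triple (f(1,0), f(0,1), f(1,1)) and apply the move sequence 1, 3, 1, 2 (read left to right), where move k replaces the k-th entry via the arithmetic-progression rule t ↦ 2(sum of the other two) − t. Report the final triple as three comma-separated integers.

start (-3,5,7) = (f(1,0),f(0,1),f(1,1))
replace slot 1: 2·(5+7) − (-3) = 27 → (27,5,7)
replace slot 3: 2·(27+5) − 7 = 57 → (27,5,57)
replace slot 1: 2·(5+57) − 27 = 97 → (97,5,57)
replace slot 2: 2·(97+57) − 5 = 303 → (97,303,57)

97,303,57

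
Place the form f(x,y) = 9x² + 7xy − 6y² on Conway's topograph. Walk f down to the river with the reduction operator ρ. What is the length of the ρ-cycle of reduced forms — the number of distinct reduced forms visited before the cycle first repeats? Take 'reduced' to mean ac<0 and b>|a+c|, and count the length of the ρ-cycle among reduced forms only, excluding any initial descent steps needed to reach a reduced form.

D = 265, ⌊√D⌋ = 16
river: ρ → (-6,5,10)
river: ρ → (10,15,-1)
river: ρ → (-1,15,10)
river: ρ → (10,5,-6)
river: ρ → (-6,7,9)
river: ρ → (9,11,-4)
river: ρ → (-4,13,6)
river: ρ → (6,11,-6)
river: ρ → (-6,13,4)
river: ρ → (4,11,-9)
river: ρ → (-9,7,6)
river: ρ → (6,5,-10)
river: ρ → (-10,15,1)
river: ρ → (1,15,-10)
river: ρ → (-10,5,6)
river: ρ → (6,7,-9)
river: ρ → (-9,11,4)
river: ρ → (4,13,-6)
river: ρ → (-6,11,6)
river: ρ → (6,13,-4)
river: ρ → (-4,11,9)
river: ρ → (9,7,-6)
ρ-cycle length = 22 (tail of 0 descent steps not counted)

22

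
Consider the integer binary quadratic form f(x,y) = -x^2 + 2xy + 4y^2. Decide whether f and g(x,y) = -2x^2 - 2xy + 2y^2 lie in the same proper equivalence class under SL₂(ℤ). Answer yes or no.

D₁ = 20, D₂ = 20
river cycle of f (length 2): (-1, 4, 1), (1, 4, -1)
river cycle of g (length 2): (2, 2, -2), (-2, 2, 2)
cycles differ ⇒ inequivalent

no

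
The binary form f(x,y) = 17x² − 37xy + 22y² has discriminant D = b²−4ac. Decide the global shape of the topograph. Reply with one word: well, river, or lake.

D = b²−4ac = (-37)² − 4·17·22 = -127
D < 0 ⇒ definite ⇒ every region one sign ⇒ single well

well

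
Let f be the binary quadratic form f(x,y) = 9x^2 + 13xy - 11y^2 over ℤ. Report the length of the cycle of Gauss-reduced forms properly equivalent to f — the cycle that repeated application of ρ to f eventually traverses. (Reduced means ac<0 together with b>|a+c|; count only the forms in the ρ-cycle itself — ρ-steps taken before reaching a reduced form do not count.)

D = 565, ⌊√D⌋ = 23
river: ρ → (-11,9,11)
river: ρ → (11,13,-9)
river: ρ → (-9,23,1)
river: ρ → (1,23,-9)
river: ρ → (-9,13,11)
river: ρ → (11,9,-11)
river: ρ → (-11,13,9)
river: ρ → (9,23,-1)
river: ρ → (-1,23,9)
river: ρ → (9,13,-11)
ρ-cycle length = 10 (tail of 0 descent steps not counted)

10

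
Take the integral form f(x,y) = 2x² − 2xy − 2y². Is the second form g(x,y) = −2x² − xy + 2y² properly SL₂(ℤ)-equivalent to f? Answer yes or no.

D₁ = 20, D₂ = 17
discriminants differ ⇒ not SL₂(ℤ)-equivalent

no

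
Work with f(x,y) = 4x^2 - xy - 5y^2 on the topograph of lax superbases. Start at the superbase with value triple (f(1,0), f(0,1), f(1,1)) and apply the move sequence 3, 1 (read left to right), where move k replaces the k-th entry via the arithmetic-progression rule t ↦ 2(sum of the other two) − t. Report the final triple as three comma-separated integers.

start (4,-5,-2) = (f(1,0),f(0,1),f(1,1))
replace slot 3: 2·(4+(-5)) − (-2) = 0 → (4,-5,0)
replace slot 1: 2·((-5)+0) − 4 = -14 → (-14,-5,0)

-14,-5,0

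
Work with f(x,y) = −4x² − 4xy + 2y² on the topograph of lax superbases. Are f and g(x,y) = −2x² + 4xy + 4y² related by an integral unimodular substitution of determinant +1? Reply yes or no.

D₁ = 48, D₂ = 48
river cycle of f (length 2): (2, 4, -4), (-4, 4, 2)
river cycle of g (length 2): (4, 4, -2), (-2, 4, 4)
cycles differ ⇒ inequivalent

no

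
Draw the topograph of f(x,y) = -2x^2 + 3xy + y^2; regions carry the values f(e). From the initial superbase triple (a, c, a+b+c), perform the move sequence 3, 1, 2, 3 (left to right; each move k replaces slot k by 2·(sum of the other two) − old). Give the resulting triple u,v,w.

start (-2,1,2) = (f(1,0),f(0,1),f(1,1))
replace slot 3: 2·((-2)+1) − 2 = -4 → (-2,1,-4)
replace slot 1: 2·(1+(-4)) − (-2) = -4 → (-4,1,-4)
replace slot 2: 2·((-4)+(-4)) − 1 = -17 → (-4,-17,-4)
replace slot 3: 2·((-4)+(-17)) − (-4) = -38 → (-4,-17,-38)

-4,-17,-38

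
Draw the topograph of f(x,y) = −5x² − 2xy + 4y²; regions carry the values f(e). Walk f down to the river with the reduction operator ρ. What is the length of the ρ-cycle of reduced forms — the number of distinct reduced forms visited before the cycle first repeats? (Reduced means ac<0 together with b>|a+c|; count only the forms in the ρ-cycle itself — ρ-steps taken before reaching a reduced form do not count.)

D = 84, ⌊√D⌋ = 9
descent: ρ → (4,2,-5)  [lands on river]
river: ρ → (-5,8,1)
river: ρ → (1,8,-5)
river: ρ → (-5,2,4)
river: ρ → (4,6,-3)
river: ρ → (-3,6,4)
ρ-cycle length = 6 (tail of 1 descent step not counted)

6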